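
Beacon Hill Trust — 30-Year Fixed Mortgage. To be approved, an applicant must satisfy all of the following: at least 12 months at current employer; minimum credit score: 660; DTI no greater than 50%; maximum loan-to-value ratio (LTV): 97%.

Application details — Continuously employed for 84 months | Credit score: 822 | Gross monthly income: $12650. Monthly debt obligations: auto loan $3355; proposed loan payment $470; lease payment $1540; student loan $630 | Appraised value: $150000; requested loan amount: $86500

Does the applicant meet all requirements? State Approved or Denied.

Approved

Employment 84 ≥ 12 months
Credit score 822 ≥ 660 (meets)
Total monthly debts = (3,355 + 470 + 1,540 + 630) = 5,995. Debt-to-income = 5,995/12,650 = 47.4% — meets 50% limit
LTV: 86,500 ÷ 150,000 = 57.7%, within 97% cap
All criteria satisfied.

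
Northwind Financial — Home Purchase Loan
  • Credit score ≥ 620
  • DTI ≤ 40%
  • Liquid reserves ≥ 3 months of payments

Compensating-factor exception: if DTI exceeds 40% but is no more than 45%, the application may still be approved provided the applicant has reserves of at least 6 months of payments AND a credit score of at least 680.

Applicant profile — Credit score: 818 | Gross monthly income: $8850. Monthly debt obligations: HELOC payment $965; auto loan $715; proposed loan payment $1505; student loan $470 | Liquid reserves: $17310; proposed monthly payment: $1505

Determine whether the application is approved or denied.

Approved

Credit score 818 ≥ 620 (meets base)
Total debts = (965 + 715 + 1,505 + 470) = 3,655. DTI: 3,655 ÷ 8,850 = 41.3%, over the 40% base limit.
Reserves: 17,310 ÷ 1,505 = 11.5 months (meets 3-month minimum)
DTI 41.3% is within the 40%–45% exception band; checking compensating factors.
Reserves 11.5 ≥ 6 months; credit score 818 ≥ 680.
Both compensating conditions met → exception applies.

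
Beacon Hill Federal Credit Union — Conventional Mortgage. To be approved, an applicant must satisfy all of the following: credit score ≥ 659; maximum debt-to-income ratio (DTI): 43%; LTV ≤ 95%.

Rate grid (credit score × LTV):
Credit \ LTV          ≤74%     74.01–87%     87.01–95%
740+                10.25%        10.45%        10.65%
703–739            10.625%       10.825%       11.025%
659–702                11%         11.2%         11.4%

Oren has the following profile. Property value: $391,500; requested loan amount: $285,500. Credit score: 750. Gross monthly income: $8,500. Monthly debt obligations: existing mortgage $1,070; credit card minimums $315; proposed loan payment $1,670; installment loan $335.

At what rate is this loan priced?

10.25%

Credit score 750 ≥ 659; Total monthly debts = (1,070 + 315 + 1,670 + 335) = 3,390. DTI: 3,390 ÷ 8,500 = 39.9%, within the 43% cap
LTV = 285,500/391,500 = 72.9% ≤ 95%
Row: 750 falls in 740+. Column: 72.9% falls in ≤74%. Rate = 10.25%.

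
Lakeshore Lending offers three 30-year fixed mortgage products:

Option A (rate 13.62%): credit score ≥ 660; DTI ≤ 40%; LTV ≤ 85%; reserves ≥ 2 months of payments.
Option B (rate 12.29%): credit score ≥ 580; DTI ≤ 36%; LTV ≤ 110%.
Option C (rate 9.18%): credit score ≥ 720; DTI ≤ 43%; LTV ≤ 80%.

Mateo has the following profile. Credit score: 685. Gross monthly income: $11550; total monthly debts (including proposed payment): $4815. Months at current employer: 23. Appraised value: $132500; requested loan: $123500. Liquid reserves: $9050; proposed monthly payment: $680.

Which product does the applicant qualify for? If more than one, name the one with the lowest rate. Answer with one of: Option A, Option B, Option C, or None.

None

DTI = 4,815/11,550 = 41.7%.
LTV = 123,500/132,500 = 93.2%.
Reserves = 9,050/680 = 13.3 months.
Option A: score 685 ≥ 660; DTI 41.7% > 40%; LTV 93.2% > 85%; reserves 13.3 ≥ 2 mo → does not qualify.
Option B: score 685 ≥ 580; DTI 41.7% > 36%; LTV 93.2% ≤ 110% → does not qualify.
Option C: score 685 < 720; DTI 41.7% ≤ 43%; LTV 93.2% > 80% → does not qualify.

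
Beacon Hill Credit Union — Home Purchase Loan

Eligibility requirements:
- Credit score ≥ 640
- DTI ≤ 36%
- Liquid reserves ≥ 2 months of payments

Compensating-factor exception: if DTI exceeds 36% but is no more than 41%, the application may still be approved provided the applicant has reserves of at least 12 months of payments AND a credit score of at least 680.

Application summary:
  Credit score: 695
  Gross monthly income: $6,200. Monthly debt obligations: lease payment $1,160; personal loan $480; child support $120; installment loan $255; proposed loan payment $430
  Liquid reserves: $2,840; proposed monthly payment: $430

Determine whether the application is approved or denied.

Credit score 695 ≥ 640 (meets base)
Total debts = (1,160 + 480 + 120 + 255 + 430) = 2,445. DTI: 2,445 ÷ 6,200 = 39.4%, over the 36% base limit.
Reserves: 2,840 ÷ 430 = 6.6 months (meets 2-month minimum)
39.4% falls in the override range (36%–41%), so the compensating-factor test applies.
Override check — reserves: 6.6 mo (short of 12); score: 695 (ok).
Override conditions not both satisfied; exception does not apply.

Denied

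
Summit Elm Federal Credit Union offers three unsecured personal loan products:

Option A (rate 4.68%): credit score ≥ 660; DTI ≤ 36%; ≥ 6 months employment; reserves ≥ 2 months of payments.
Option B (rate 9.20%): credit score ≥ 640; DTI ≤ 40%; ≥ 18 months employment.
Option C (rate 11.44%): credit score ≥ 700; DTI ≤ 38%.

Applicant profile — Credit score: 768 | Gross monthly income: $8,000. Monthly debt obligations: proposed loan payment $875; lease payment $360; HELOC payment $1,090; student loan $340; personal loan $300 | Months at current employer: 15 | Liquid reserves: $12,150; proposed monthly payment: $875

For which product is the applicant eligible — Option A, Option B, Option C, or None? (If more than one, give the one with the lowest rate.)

Total debts = (875 + 360 + 1,090 + 340 + 300) = 2,965; DTI = 2,965/8,000 = 37.1%.
Reserves = 12,150/875 = 13.9 months.
Option A: score 768 ≥ 660; DTI 37.1% > 36%; employment 15 ≥ 6 mo; reserves 13.9 ≥ 2 mo → does not qualify.
Option B: score 768 ≥ 640; DTI 37.1% ≤ 40%; employment 15 < 18 mo → does not qualify.
Option C: score 768 ≥ 700; DTI 37.1% ≤ 38% → qualifies.

Option C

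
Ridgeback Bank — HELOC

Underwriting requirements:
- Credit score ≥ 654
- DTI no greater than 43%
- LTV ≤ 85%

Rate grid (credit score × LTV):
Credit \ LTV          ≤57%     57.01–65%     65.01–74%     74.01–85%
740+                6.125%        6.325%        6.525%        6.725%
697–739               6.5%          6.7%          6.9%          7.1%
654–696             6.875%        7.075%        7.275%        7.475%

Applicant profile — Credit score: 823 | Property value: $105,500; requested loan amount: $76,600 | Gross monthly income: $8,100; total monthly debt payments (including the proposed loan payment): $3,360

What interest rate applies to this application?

Credit score 823 ≥ 654; DTI: 3,360 ÷ 8,100 = 41.5%, within the 43% cap
LTV: 76,600 ÷ 105,500 = 72.6%, within 85% cap
Row: 823 falls in 740+. Column: 72.6% falls in 65.01–74%. Rate = 6.525%.

6.525%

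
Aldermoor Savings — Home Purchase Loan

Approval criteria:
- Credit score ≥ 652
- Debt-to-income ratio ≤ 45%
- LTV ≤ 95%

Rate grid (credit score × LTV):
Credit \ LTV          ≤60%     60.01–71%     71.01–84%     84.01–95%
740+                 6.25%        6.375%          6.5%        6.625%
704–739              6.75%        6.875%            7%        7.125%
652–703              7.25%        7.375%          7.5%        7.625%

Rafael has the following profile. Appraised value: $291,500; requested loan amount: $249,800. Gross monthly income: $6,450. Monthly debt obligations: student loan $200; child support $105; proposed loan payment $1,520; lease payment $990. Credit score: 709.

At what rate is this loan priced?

7.125%

Credit score 709 ≥ 652; Total monthly debts = (200 + 105 + 1,520 + 990) = 2,815. Debt-to-income = 2,815/6,450 = 43.6% — meets 45% limit
Loan-to-value = 249,800/291,500 = 85.7% — pass (95% max)
Credit 709 → row 704–739; LTV 85.7% → column 84.01–95%. Grid cell → 7.125%.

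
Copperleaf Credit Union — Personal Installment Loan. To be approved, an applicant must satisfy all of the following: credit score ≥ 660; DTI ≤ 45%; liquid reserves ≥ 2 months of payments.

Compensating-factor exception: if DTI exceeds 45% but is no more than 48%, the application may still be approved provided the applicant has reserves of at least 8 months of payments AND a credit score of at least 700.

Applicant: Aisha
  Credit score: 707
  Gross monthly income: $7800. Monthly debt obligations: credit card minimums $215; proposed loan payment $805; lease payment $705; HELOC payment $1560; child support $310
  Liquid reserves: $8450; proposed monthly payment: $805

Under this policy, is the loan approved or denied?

Approved

Credit score 707 ≥ 660 (meets base)
Total debts = (215 + 805 + 705 + 1,560 + 310) = 3,595. DTI: 3,595 ÷ 7,800 = 46.1%, over the 45% base limit.
Liquid reserves cover 8,450/805 = 10.5 months — ≥ 2 required
DTI 46.1% is within the 45%–48% exception band; checking compensating factors.
Reserves 10.5 ≥ 8 months; credit score 707 ≥ 700.
Both override conditions satisfied; DTI exception granted.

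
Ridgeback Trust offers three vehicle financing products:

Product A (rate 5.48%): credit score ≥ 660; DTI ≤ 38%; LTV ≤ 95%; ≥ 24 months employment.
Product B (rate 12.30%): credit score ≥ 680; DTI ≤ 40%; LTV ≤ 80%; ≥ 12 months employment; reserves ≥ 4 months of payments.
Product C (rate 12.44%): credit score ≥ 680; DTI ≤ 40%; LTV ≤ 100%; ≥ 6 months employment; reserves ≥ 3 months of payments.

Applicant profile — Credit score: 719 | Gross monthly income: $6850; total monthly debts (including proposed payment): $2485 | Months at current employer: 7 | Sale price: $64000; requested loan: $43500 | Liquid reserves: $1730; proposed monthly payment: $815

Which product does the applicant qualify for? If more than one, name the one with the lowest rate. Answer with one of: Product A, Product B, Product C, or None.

DTI = 2,485/6,850 = 36.3%.
LTV = 43,500/64,000 = 68%.
Reserves = 1,730/815 = 2.1 months.
Product A: score 719 ≥ 660; DTI 36.3% ≤ 38%; LTV 68% ≤ 95%; employment 7 < 24 mo → does not qualify.
Product B: score 719 ≥ 680; DTI 36.3% ≤ 40%; LTV 68% ≤ 80%; employment 7 < 12 mo; reserves 2.1 < 4 mo → does not qualify.
Product C: score 719 ≥ 680; DTI 36.3% ≤ 40%; LTV 68% ≤ 100%; employment 7 ≥ 6 mo; reserves 2.1 < 3 mo → does not qualify.

None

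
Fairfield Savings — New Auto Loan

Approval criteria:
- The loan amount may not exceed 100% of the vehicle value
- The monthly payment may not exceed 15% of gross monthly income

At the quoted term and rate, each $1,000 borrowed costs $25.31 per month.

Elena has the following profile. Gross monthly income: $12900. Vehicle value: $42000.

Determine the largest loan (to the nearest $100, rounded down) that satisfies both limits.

$42,000

Payment cap: 15% × $12,900 = $1,935/month.
At $25.31 per $1,000, that supports 1,935/25.31 × 1,000 ≈ $76,451 → $76,400.
LTV cap: 100% × $42,000 = $42,000 → $42,000.
Binding constraint: loan-to-value.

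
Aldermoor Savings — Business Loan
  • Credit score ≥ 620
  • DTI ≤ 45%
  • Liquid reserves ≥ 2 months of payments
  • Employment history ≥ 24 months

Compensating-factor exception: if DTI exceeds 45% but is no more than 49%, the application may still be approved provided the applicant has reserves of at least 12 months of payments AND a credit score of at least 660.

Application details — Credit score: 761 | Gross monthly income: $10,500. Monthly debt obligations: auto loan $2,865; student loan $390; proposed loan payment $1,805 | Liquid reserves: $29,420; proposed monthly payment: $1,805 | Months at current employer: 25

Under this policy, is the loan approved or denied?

Approved

Credit score 761 ≥ 620 (meets base)
Total debts = (2,865 + 390 + 1,805) = 5,060. DTI: 5,060 ÷ 10,500 = 48.2%, over the 45% base limit.
Liquid reserves cover 29,420/1,805 = 16.3 months — ≥ 2 required
Employment 25 ≥ 24 months
DTI 48.2% is within the 45%–49% exception band; checking compensating factors.
Reserves 16.3 ≥ 12 months; credit score 761 ≥ 660.
Both override conditions satisfied; DTI exception granted.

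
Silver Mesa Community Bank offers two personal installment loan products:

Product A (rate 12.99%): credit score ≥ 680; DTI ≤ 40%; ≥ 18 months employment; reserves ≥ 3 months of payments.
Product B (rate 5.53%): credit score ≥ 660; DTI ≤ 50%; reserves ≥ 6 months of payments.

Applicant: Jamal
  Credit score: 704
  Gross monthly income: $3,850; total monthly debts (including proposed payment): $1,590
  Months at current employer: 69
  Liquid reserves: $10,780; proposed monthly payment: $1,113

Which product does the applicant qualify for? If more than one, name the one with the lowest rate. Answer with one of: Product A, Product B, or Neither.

Product B

DTI = 1,590/3,850 = 41.3%.
Reserves = 10,780/1,113 = 9.7 months.
Product A: score 704 ≥ 680; DTI 41.3% > 40%; employment 69 ≥ 18 mo; reserves 9.7 ≥ 3 mo → does not qualify.
Product B: score 704 ≥ 660; DTI 41.3% ≤ 50%; reserves 9.7 ≥ 6 mo → qualifies.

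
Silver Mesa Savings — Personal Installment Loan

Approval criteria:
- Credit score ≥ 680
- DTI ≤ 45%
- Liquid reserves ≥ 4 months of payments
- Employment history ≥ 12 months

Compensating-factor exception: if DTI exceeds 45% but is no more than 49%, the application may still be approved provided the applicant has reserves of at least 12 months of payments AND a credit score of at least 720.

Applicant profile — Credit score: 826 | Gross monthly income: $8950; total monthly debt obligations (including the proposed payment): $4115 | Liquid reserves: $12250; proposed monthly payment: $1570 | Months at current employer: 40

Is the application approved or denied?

Credit score 826 ≥ 680 (meets base)
DTI: 4,115 ÷ 8,950 = 46%, over the 45% base limit.
Liquid reserves cover 12,250/1,570 = 7.8 months — ≥ 4 required
Employment 40 ≥ 12 months
DTI 46% is within the 45%–49% exception band; checking compensating factors.
Reserves 7.8 < 12 months; credit score 826 ≥ 720.
Override conditions not both satisfied; exception does not apply.

Denied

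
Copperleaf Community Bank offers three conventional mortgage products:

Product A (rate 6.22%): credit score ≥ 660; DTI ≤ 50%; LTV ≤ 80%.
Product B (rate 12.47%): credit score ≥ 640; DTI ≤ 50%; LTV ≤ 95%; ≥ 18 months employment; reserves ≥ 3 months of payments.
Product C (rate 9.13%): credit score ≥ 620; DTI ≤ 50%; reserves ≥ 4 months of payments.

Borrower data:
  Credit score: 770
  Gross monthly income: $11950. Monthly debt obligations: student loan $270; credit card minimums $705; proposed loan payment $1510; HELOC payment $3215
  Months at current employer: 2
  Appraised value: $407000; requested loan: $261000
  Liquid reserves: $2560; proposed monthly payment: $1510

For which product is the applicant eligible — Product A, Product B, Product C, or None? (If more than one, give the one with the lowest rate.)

Product A

Total debts = (270 + 705 + 1,510 + 3,215) = 5,700; DTI = 5,700/11,950 = 47.7%.
LTV = 261,000/407,000 = 64.1%.
Reserves = 2,560/1,510 = 1.7 months.
Product A: score 770 ≥ 660; DTI 47.7% ≤ 50%; LTV 64.1% ≤ 80% → qualifies.
Product B: score 770 ≥ 640; DTI 47.7% ≤ 50%; LTV 64.1% ≤ 95%; employment 2 < 18 mo; reserves 1.7 < 3 mo → does not qualify.
Product C: score 770 ≥ 620; DTI 47.7% ≤ 50%; reserves 1.7 < 4 mo → does not qualify.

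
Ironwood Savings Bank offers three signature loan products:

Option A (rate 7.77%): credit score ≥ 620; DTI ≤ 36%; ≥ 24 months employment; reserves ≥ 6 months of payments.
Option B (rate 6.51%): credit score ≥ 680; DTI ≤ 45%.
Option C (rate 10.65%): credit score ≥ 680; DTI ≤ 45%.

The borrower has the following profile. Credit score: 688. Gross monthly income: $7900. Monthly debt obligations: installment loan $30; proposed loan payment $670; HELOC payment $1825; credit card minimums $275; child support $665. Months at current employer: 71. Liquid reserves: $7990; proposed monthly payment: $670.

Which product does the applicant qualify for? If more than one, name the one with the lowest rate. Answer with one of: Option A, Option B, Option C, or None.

Option B

Total debts = (30 + 670 + 1,825 + 275 + 665) = 3,465; DTI = 3,465/7,900 = 43.9%.
Reserves = 7,990/670 = 11.9 months.
Option A: score 688 ≥ 620; DTI 43.9% > 36%; employment 71 ≥ 24 mo; reserves 11.9 ≥ 6 mo → does not qualify.
Option B: score 688 ≥ 680; DTI 43.9% ≤ 45% → qualifies.
Option C: score 688 ≥ 680; DTI 43.9% ≤ 45% → qualifies.
Qualifying: Option B, Option C. Lowest rate is 6.51% → Option B.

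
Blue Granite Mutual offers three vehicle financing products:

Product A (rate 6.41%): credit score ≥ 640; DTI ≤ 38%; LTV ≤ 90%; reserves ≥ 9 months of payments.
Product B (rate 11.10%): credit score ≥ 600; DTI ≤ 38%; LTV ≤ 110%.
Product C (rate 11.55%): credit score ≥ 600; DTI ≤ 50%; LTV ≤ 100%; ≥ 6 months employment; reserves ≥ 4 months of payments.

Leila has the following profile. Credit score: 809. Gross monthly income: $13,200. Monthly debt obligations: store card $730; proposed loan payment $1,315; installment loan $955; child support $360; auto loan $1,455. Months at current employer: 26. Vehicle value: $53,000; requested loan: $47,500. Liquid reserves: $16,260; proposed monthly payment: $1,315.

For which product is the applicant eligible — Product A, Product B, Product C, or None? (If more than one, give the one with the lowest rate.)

Total debts = (730 + 1,315 + 955 + 360 + 1,455) = 4,815; DTI = 4,815/13,200 = 36.5%.
LTV = 47,500/53,000 = 89.6%.
Reserves = 16,260/1,315 = 12.4 months.
Product A: score 809 ≥ 640; DTI 36.5% ≤ 38%; LTV 89.6% ≤ 90%; reserves 12.4 ≥ 9 mo → qualifies.
Product B: score 809 ≥ 600; DTI 36.5% ≤ 38%; LTV 89.6% ≤ 110% → qualifies.
Product C: score 809 ≥ 600; DTI 36.5% ≤ 50%; LTV 89.6% ≤ 100%; employment 26 ≥ 6 mo; reserves 12.4 ≥ 4 mo → qualifies.
Qualifying: Product A, Product B, Product C. Lowest rate is 6.41% → Product A.

Product A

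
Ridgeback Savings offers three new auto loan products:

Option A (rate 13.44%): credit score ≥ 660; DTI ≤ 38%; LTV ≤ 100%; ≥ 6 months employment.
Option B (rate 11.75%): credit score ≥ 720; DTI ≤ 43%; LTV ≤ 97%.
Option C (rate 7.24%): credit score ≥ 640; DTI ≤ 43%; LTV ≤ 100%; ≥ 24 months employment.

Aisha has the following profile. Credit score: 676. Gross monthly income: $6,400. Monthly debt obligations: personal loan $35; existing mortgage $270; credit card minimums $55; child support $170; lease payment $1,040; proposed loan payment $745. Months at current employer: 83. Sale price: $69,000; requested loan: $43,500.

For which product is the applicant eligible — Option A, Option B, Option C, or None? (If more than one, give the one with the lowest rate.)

Option C

Total debts = (35 + 270 + 55 + 170 + 1,040 + 745) = 2,315; DTI = 2,315/6,400 = 36.2%.
LTV = 43,500/69,000 = 63%.
Option A: score 676 ≥ 660; DTI 36.2% ≤ 38%; LTV 63% ≤ 100%; employment 83 ≥ 6 mo → qualifies.
Option B: score 676 < 720; DTI 36.2% ≤ 43%; LTV 63% ≤ 97% → does not qualify.
Option C: score 676 ≥ 640; DTI 36.2% ≤ 43%; LTV 63% ≤ 100%; employment 83 ≥ 24 mo → qualifies.
Qualifying: Option A, Option C. Lowest rate is 7.24% → Option C.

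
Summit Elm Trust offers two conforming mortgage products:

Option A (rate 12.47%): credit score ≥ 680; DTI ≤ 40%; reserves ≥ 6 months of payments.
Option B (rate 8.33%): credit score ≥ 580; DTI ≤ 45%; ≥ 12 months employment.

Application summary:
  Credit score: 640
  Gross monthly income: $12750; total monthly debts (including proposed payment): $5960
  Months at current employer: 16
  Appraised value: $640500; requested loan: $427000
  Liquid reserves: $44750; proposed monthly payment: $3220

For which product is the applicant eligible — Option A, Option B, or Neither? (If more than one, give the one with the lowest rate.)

DTI = 5,960/12,750 = 46.7%.
LTV = 427,000/640,500 = 66.7%.
Reserves = 44,750/3,220 = 13.9 months.
Option A: score 640 < 680; DTI 46.7% > 40%; reserves 13.9 ≥ 6 mo → does not qualify.
Option B: score 640 ≥ 580; DTI 46.7% > 45%; employment 16 ≥ 12 mo → does not qualify.

Neither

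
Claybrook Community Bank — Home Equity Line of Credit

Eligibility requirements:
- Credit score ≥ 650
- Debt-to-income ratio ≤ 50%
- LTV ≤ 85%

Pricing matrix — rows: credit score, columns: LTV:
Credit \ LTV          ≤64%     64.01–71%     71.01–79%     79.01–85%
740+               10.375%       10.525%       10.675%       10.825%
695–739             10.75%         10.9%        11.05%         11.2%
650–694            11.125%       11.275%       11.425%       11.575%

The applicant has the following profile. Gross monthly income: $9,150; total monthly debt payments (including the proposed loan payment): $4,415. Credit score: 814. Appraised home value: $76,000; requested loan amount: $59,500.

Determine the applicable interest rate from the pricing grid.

10.675%

Credit score 814 ≥ 650; Debt-to-income = 4,415/9,150 = 48.3% — meets 50% limit
LTV: 59,500 ÷ 76,000 = 78.3%, within 85% cap
Credit 814 → row 740+; LTV 78.3% → column 71.01–79%. Grid cell → 10.675%.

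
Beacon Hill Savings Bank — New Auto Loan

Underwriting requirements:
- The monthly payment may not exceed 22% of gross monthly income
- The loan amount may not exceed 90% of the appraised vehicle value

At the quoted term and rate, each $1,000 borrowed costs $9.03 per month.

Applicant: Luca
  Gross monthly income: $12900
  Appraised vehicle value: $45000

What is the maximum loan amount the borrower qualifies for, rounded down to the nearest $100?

$40,500

Payment cap: 22% × $12,900 = $2,838/month.
At $9.03 per $1,000, that supports 2,838/9.03 × 1,000 ≈ $314,285 → $314,200.
LTV cap: 90% × $45,000 = $40,500 → $40,500.
Binding constraint: loan-to-value.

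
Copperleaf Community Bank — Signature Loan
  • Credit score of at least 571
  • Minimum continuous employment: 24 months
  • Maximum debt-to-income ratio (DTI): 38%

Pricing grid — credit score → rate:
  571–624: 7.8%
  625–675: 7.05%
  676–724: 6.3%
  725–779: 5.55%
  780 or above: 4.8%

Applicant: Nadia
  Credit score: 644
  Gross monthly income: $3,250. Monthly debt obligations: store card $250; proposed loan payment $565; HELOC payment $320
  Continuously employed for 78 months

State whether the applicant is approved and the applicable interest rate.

Credit score 644 ≥ 571 (meets minimum)
Total monthly debts = (250 + 565 + 320) = 1,135. DTI = 1,135/3,250 = 34.9% ≤ 38%
Employment 78 ≥ 24 months
All requirements met. Score 644 falls in the 625–675 tier → 7.05%.

Approved at 7.05%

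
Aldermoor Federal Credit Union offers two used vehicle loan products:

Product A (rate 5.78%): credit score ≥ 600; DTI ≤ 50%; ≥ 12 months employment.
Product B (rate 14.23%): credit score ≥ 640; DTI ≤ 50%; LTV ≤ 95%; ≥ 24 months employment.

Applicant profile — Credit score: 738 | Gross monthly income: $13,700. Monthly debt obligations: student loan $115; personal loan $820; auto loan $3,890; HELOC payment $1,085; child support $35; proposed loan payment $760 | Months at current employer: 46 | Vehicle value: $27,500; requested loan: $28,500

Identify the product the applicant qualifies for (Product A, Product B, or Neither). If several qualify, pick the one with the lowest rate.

Product A

Total debts = (115 + 820 + 3,890 + 1,085 + 35 + 760) = 6,705; DTI = 6,705/13,700 = 48.9%.
LTV = 28,500/27,500 = 103.6%.
Product A: score 738 ≥ 600; DTI 48.9% ≤ 50%; employment 46 ≥ 12 mo → qualifies.
Product B: score 738 ≥ 640; DTI 48.9% ≤ 50%; LTV 103.6% > 95%; employment 46 ≥ 24 mo → does not qualify.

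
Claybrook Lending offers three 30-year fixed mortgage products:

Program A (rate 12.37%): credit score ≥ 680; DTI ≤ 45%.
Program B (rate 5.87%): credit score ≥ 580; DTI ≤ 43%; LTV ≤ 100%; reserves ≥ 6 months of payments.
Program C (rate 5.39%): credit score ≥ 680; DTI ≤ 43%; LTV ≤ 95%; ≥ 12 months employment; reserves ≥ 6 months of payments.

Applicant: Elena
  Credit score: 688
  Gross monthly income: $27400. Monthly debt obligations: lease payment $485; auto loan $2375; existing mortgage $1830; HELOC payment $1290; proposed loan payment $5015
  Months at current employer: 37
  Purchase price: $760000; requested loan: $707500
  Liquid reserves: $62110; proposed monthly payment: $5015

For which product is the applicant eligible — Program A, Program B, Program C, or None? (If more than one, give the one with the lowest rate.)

Program C

Total debts = (485 + 2,375 + 1,830 + 1,290 + 5,015) = 10,995; DTI = 10,995/27,400 = 40.1%.
LTV = 707,500/760,000 = 93.1%.
Reserves = 62,110/5,015 = 12.4 months.
Program A: score 688 ≥ 680; DTI 40.1% ≤ 45% → qualifies.
Program B: score 688 ≥ 580; DTI 40.1% ≤ 43%; LTV 93.1% ≤ 100%; reserves 12.4 ≥ 6 mo → qualifies.
Program C: score 688 ≥ 680; DTI 40.1% ≤ 43%; LTV 93.1% ≤ 95%; employment 37 ≥ 12 mo; reserves 12.4 ≥ 6 mo → qualifies.
Qualifying: Program A, Program B, Program C. Lowest rate is 5.39% → Program C.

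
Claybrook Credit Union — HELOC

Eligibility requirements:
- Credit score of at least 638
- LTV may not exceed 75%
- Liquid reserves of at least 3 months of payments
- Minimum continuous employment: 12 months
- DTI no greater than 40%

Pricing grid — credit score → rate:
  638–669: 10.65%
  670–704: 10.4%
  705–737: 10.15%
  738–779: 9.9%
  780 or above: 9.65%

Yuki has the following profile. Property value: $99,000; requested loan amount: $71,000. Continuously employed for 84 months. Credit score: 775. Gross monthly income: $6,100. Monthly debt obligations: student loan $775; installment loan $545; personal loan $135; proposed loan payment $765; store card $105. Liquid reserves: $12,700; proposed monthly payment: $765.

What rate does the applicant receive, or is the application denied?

Approved at 9.9%

Credit score 775 ≥ 638 (meets minimum)
Liquid reserves cover 12,700/765 = 16.6 months — ≥ 3 required
Loan-to-value = 71,000/99,000 = 71.7% — pass (75% max)
Employment 84 ≥ 12 months
Total monthly debts = (775 + 545 + 135 + 765 + 105) = 2,325. Debt-to-income = 2,325/6,100 = 38.1% — meets 40% limit
All requirements met. Score 775 falls in the 738–779 tier → 9.9%.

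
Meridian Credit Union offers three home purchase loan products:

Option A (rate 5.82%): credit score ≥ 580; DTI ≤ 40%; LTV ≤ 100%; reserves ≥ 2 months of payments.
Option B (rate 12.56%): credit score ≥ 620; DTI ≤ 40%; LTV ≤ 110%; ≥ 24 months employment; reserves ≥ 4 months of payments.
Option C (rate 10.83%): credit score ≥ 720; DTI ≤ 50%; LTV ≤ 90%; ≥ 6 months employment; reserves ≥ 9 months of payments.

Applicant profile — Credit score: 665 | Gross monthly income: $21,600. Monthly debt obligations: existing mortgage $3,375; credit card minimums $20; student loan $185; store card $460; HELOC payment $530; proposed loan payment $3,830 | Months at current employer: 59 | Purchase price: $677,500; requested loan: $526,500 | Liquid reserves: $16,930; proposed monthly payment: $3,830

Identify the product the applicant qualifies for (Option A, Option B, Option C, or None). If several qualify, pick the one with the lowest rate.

Total debts = (3,375 + 20 + 185 + 460 + 530 + 3,830) = 8,400; DTI = 8,400/21,600 = 38.9%.
LTV = 526,500/677,500 = 77.7%.
Reserves = 16,930/3,830 = 4.4 months.
Option A: score 665 ≥ 580; DTI 38.9% ≤ 40%; LTV 77.7% ≤ 100%; reserves 4.4 ≥ 2 mo → qualifies.
Option B: score 665 ≥ 620; DTI 38.9% ≤ 40%; LTV 77.7% ≤ 110%; employment 59 ≥ 24 mo; reserves 4.4 ≥ 4 mo → qualifies.
Option C: score 665 < 720; DTI 38.9% ≤ 50%; LTV 77.7% ≤ 90%; employment 59 ≥ 6 mo; reserves 4.4 < 9 mo → does not qualify.
Qualifying: Option A, Option B. Lowest rate is 5.82% → Option A.

Option A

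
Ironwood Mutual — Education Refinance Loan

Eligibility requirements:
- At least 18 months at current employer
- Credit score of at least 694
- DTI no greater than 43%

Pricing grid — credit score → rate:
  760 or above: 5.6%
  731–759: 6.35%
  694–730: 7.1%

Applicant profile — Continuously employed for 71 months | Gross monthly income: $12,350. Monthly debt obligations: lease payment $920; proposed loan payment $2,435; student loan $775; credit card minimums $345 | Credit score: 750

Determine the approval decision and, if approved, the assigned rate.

Credit score 750 ≥ 694 (meets minimum)
Total monthly debts = (920 + 2,435 + 775 + 345) = 4,475. DTI = 4,475/12,350 = 36.2% ≤ 43%
Employment 71 ≥ 18 months
All requirements met. Score 750 falls in the 731–759 tier → 6.35%.

Approved at 6.35%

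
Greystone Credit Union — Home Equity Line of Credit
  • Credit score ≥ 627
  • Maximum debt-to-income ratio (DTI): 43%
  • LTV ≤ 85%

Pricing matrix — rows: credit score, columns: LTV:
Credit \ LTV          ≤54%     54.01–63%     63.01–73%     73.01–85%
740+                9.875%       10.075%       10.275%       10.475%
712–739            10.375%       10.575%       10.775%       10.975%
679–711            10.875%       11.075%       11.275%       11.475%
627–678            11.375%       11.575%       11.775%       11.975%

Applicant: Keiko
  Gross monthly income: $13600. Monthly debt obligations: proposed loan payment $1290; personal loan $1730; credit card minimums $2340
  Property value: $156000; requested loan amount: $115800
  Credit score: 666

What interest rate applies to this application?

11.975%

Credit score 666 ≥ 627; Total monthly debts = (1,290 + 1,730 + 2,340) = 5,360. DTI: 5,360 ÷ 13,600 = 39.4%, within the 43% cap
LTV: 115,800 ÷ 156,000 = 74.2%, within 85% cap
Credit 666 → row 627–678; LTV 74.2% → column 73.01–85%. Grid cell → 11.975%.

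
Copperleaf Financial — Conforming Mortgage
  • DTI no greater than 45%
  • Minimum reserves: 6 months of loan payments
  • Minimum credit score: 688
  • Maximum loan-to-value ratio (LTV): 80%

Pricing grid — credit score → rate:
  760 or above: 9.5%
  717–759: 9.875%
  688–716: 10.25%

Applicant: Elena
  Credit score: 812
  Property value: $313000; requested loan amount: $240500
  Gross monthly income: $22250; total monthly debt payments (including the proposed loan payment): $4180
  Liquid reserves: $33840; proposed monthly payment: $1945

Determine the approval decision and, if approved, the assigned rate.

Approved at 9.5%

Credit score 812 ≥ 688 (meets minimum)
LTV = 240,500/313,000 = 76.8% ≤ 80%
Liquid reserves cover 33,840/1,945 = 17.4 months — ≥ 6 required
DTI: 4,180 ÷ 22,250 = 18.8%, within the 45% cap
All requirements met. Score 812 falls in the 760 or above tier → 9.5%.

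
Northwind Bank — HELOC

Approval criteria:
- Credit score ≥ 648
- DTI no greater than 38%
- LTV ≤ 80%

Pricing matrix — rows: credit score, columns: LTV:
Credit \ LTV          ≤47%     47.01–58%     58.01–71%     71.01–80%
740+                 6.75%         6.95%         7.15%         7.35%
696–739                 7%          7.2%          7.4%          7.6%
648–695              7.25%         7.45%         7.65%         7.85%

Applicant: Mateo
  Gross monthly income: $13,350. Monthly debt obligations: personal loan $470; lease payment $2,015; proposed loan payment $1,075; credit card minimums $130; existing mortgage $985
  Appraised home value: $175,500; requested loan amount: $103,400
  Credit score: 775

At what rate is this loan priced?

7.15%

Credit score 775 ≥ 648; Total monthly debts = (470 + 2,015 + 1,075 + 130 + 985) = 4,675. DTI: 4,675 ÷ 13,350 = 35%, within the 38% cap
Loan-to-value = 103,400/175,500 = 58.9% — pass (80% max)
Credit 775 → row 740+; LTV 58.9% → column 58.01–71%. Grid cell → 7.15%.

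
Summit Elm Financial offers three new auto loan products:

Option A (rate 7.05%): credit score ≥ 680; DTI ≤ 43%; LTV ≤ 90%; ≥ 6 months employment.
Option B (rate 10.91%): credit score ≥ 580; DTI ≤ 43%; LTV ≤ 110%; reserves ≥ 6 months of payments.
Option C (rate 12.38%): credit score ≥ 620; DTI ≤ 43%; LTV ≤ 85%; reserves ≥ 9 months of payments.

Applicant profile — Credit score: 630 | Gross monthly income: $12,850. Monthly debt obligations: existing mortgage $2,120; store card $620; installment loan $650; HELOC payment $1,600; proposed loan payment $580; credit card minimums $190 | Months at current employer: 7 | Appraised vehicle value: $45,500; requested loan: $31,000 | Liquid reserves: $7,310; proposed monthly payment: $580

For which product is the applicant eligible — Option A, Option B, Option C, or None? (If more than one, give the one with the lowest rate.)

None

Total debts = (2,120 + 620 + 650 + 1,600 + 580 + 190) = 5,760; DTI = 5,760/12,850 = 44.8%.
LTV = 31,000/45,500 = 68.1%.
Reserves = 7,310/580 = 12.6 months.
Option A: score 630 < 680; DTI 44.8% > 43%; LTV 68.1% ≤ 90%; employment 7 ≥ 6 mo → does not qualify.
Option B: score 630 ≥ 580; DTI 44.8% > 43%; LTV 68.1% ≤ 110%; reserves 12.6 ≥ 6 mo → does not qualify.
Option C: score 630 ≥ 620; DTI 44.8% > 43%; LTV 68.1% ≤ 85%; reserves 12.6 ≥ 9 mo → does not qualify.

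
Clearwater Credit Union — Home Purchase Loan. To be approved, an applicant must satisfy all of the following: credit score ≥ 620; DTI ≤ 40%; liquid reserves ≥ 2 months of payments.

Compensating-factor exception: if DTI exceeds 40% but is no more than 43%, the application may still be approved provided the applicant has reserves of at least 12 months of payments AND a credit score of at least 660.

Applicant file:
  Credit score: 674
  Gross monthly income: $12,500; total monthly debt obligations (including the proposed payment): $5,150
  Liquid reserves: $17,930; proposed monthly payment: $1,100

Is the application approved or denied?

Approved

Credit score 674 ≥ 620 (meets base)
DTI = 5,150/12,500 = 41.2% > 40% — standard DTI limit exceeded.
Reserves: 17,930 ÷ 1,100 = 16.3 months (meets 2-month minimum)
DTI 41.2% is within the 40%–43% exception band; checking compensating factors.
Reserves 16.3 ≥ 12 months; credit score 674 ≥ 660.
Both compensating conditions met → exception applies.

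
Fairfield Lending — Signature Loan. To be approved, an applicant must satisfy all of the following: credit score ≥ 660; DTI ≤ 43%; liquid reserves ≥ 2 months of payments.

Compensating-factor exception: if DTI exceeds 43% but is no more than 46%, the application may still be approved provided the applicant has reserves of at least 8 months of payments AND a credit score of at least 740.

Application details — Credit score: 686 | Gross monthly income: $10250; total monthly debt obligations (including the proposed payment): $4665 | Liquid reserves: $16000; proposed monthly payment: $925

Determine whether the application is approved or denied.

Denied

Credit score 686 ≥ 660 (meets base)
DTI: 4,665 ÷ 10,250 = 45.5%, over the 43% base limit.
Reserves: 16,000 ÷ 925 = 17.3 months (meets 2-month minimum)
45.5% falls in the override range (43%–46%), so the compensating-factor test applies.
Override check — reserves: 17.3 mo (ok); score: 686 (below 740).
Override conditions not both satisfied; exception does not apply.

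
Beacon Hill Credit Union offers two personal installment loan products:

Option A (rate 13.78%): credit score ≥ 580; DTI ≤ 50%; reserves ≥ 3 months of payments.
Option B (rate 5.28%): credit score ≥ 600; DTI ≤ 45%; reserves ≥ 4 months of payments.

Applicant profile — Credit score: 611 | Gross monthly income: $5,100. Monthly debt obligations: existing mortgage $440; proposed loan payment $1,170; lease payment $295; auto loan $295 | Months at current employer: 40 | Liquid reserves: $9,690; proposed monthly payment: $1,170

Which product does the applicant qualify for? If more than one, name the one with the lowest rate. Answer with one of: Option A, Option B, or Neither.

Total debts = (440 + 1,170 + 295 + 295) = 2,200; DTI = 2,200/5,100 = 43.1%.
Reserves = 9,690/1,170 = 8.3 months.
Option A: score 611 ≥ 580; DTI 43.1% ≤ 50%; reserves 8.3 ≥ 3 mo → qualifies.
Option B: score 611 ≥ 600; DTI 43.1% ≤ 45%; reserves 8.3 ≥ 4 mo → qualifies.
Qualifying: Option A, Option B. Lowest rate is 5.28% → Option B.

Option B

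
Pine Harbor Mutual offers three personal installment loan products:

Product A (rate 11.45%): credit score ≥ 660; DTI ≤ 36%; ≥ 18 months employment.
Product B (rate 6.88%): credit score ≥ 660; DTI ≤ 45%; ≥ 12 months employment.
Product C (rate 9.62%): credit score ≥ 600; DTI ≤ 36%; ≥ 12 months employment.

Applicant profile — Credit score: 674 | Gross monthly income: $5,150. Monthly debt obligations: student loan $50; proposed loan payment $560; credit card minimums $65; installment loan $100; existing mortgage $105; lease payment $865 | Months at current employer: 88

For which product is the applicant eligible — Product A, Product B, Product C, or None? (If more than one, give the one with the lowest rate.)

Product B

Total debts = (50 + 560 + 65 + 100 + 105 + 865) = 1,745; DTI = 1,745/5,150 = 33.9%.
Product A: score 674 ≥ 660; DTI 33.9% ≤ 36%; employment 88 ≥ 18 mo → qualifies.
Product B: score 674 ≥ 660; DTI 33.9% ≤ 45%; employment 88 ≥ 12 mo → qualifies.
Product C: score 674 ≥ 600; DTI 33.9% ≤ 36%; employment 88 ≥ 12 mo → qualifies.
Qualifying: Product A, Product B, Product C. Lowest rate is 6.88% → Product B.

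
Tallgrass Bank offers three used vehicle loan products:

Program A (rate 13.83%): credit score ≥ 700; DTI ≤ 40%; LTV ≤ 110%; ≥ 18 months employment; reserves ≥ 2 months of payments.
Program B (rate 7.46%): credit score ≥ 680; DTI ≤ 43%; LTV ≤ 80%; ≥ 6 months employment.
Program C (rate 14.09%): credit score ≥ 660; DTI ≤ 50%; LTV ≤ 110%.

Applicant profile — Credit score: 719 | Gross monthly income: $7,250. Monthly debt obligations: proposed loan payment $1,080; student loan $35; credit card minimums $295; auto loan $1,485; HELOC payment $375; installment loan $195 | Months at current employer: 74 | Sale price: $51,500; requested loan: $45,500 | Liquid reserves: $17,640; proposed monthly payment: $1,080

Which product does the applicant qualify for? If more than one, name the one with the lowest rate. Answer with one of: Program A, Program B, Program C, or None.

Total debts = (1,080 + 35 + 295 + 1,485 + 375 + 195) = 3,465; DTI = 3,465/7,250 = 47.8%.
LTV = 45,500/51,500 = 88.3%.
Reserves = 17,640/1,080 = 16.3 months.
Program A: score 719 ≥ 700; DTI 47.8% > 40%; LTV 88.3% ≤ 110%; employment 74 ≥ 18 mo; reserves 16.3 ≥ 2 mo → does not qualify.
Program B: score 719 ≥ 680; DTI 47.8% > 43%; LTV 88.3% > 80%; employment 74 ≥ 6 mo → does not qualify.
Program C: score 719 ≥ 660; DTI 47.8% ≤ 50%; LTV 88.3% ≤ 110% → qualifies.

Program C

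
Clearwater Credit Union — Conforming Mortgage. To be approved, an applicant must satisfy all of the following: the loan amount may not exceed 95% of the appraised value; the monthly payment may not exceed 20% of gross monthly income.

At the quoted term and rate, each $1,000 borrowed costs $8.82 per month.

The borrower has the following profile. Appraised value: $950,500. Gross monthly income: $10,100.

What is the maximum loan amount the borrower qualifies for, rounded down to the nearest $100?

Payment cap: 20% × $10,100 = $2,020/month.
At $8.82 per $1,000, that supports 2,020/8.82 × 1,000 ≈ $229,024 → $229,000.
LTV cap: 95% × $950,500 = $902,975 → $902,900.
Binding constraint: payment-to-income.

$229,000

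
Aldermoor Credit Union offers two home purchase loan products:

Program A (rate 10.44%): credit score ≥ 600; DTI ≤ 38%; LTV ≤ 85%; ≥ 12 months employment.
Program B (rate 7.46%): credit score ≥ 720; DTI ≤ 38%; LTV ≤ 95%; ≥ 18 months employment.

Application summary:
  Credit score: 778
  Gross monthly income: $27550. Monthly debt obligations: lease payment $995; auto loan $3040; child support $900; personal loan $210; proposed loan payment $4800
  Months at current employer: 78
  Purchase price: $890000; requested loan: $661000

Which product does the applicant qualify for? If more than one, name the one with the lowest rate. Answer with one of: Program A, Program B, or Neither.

Total debts = (995 + 3,040 + 900 + 210 + 4,800) = 9,945; DTI = 9,945/27,550 = 36.1%.
LTV = 661,000/890,000 = 74.3%.
Program A: score 778 ≥ 600; DTI 36.1% ≤ 38%; LTV 74.3% ≤ 85%; employment 78 ≥ 12 mo → qualifies.
Program B: score 778 ≥ 720; DTI 36.1% ≤ 38%; LTV 74.3% ≤ 95%; employment 78 ≥ 18 mo → qualifies.
Qualifying: Program A, Program B. Lowest rate is 7.46% → Program B.

Program B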